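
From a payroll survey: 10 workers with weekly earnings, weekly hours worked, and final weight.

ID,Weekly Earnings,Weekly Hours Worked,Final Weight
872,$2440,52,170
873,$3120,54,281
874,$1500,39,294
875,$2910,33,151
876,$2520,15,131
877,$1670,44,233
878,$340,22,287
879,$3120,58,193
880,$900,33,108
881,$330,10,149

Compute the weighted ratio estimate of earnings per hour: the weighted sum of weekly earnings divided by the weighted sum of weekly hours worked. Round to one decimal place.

Σ wᵢ·y = 2440×170 + 3120×281 + 1500×294 + 2910×151 + 2520×131 + 1670×233 + 340×287 + 3120×193 + 900×108 + 330×149
  = 414800 + 876720 + 441000 + 439410 + 330120 + 389110 + 97580 + 602160 + 97200 + 49170 = 3737270
Σ wᵢ·x = 52×170 + 54×281 + 39×294 + 33×151 + 15×131 + 44×233 + 22×287 + 58×193 + 33×108 + 10×149
  = 8840 + 15174 + 11466 + 4983 + 1965 + 10252 + 6314 + 11194 + 3564 + 1490 = 75242
Ratio = 3737270 / 75242 = 49.669998

49.7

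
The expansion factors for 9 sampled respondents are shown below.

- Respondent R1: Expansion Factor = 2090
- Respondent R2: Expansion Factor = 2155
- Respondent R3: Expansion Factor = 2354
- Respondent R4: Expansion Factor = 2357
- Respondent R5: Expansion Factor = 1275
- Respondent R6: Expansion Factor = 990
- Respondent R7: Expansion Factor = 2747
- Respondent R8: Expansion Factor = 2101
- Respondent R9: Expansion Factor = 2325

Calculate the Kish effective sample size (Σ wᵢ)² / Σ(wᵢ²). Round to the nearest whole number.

8

Σ wᵢ = 18394
Σ wᵢ² = 4368100 + 4644025 + 5541316 + 5555449 + 1625625 + 980100 + 7546009 + 4414201 + 5405625 = 40080450
n_eff = 18394² / 40080450 = 338339236 / 40080450 = 8.4415029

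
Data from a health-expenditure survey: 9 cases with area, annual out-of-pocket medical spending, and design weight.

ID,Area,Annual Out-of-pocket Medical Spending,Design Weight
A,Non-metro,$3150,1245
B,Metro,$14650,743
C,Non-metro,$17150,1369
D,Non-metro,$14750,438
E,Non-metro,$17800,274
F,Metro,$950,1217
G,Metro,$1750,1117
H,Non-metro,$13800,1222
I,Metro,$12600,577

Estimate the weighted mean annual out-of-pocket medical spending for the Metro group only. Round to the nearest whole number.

5820

Metro rows: B, F, G, I
Weighted sum = 14650×743 + 950×1217 + 1750×1117 + 12600×577
  = 21266050
Sum of weights = 3654
Weighted mean = 21266050 / 3654 = 5819.9371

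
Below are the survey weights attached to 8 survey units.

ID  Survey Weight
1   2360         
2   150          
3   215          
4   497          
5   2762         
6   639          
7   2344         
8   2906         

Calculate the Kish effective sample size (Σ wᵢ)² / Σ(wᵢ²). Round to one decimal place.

Σ wᵢ = 11873
Σ wᵢ² = 5569600 + 22500 + 46225 + 247009 + 7628644 + 408321 + 5494336 + 8444836 = 27861471
n_eff = 11873² / 27861471 = 140968129 / 27861471 = 5.0596083

5.1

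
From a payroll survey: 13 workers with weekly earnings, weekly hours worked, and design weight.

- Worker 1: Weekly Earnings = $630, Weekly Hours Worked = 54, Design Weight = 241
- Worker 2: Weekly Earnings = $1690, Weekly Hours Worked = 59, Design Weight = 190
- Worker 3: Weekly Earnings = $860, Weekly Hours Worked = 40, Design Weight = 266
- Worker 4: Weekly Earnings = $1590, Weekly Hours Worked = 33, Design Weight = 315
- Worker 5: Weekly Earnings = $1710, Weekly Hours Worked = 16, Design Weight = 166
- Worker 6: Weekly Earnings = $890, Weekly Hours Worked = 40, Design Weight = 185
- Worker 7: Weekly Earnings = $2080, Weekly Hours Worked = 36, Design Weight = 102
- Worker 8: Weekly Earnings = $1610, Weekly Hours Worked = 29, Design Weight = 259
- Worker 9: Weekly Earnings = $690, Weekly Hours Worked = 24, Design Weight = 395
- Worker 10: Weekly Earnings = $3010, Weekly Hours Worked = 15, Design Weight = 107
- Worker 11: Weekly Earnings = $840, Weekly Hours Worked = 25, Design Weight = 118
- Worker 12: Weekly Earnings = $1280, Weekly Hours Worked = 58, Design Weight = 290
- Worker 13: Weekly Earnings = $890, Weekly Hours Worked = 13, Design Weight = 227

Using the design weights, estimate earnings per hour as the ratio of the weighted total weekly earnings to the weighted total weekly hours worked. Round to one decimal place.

Σ wᵢ·y = 3547170
Σ wᵢ·x = 100304
Ratio = 3547170 / 100304 = 35.364193

35.4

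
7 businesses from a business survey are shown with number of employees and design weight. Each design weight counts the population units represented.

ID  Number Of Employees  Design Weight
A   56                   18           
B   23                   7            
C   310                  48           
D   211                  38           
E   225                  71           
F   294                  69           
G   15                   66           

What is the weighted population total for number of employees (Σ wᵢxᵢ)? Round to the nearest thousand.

61000

Weighted total = 56×18 + 23×7 + 310×48 + 211×38 + 225×71 + 294×69 + 15×66
  = 61318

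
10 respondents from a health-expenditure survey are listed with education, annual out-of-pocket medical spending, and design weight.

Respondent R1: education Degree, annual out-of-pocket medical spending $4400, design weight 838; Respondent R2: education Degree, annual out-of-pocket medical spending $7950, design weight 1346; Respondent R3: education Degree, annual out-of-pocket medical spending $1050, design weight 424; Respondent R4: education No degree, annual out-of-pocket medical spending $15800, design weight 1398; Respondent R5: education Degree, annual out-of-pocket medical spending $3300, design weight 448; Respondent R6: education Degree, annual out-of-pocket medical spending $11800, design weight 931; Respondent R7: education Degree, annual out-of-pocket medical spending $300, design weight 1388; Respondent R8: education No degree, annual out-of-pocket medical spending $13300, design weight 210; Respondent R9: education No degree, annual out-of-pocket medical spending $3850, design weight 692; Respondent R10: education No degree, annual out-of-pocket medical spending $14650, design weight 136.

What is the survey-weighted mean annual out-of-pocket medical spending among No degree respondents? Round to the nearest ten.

12130

No degree rows: R4, R8, R9, R10
Weighted sum = 29538000
Sum of weights = 1398 + 210 + 692 + 136 = 2436
Weighted mean = 29538000 / 2436 = 12125.616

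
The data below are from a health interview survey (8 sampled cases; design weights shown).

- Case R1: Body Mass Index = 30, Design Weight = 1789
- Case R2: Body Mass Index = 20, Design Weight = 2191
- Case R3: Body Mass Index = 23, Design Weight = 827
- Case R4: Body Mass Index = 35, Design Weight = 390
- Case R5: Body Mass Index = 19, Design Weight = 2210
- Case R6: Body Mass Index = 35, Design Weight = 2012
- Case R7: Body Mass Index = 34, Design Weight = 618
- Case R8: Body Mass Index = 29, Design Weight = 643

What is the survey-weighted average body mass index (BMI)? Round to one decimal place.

26.4

Weighted sum = 30×1789 + 20×2191 + 23×827 + 35×390 + 19×2210 + 35×2012 + 34×618 + 29×643
  = 53670 + 43820 + 19021 + 13650 + 41990 + 70420 + 21012 + 18647 = 282230
Sum of weights = 1789 + 2191 + 827 + 390 + 2210 + 2012 + 618 + 643 = 10680
Weighted mean = 282230 / 10680 = 26.42603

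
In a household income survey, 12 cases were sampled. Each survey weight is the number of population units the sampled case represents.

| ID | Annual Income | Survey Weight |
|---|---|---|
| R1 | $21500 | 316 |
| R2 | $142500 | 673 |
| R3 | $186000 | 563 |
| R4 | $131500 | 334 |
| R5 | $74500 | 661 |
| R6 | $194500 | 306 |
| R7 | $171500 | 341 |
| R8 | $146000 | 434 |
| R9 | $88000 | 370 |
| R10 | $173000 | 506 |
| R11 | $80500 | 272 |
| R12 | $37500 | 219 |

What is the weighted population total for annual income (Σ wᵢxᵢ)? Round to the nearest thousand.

632149000

Weighted total = 21500×316 + 142500×673 + 186000×563 + 131500×334 + 74500×661 + 194500×306 + 171500×341 + 146000×434 + 88000×370 + 173000×506 + 80500×272 + 37500×219
  = 632149000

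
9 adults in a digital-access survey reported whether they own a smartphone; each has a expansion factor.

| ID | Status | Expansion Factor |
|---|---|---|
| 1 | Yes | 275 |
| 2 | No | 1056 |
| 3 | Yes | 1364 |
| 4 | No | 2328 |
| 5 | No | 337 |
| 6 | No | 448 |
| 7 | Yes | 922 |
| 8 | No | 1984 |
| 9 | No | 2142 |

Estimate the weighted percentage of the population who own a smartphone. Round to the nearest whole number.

24

Sum of weights for 'Yes' = 275 + 1364 + 922 = 2561
Total weight = 275 + 1056 + 1364 + 2328 + 337 + 448 + 922 + 1984 + 2142 = 10856
Weighted proportion = 2561 / 10856 = 0.23590641 → 23.590641%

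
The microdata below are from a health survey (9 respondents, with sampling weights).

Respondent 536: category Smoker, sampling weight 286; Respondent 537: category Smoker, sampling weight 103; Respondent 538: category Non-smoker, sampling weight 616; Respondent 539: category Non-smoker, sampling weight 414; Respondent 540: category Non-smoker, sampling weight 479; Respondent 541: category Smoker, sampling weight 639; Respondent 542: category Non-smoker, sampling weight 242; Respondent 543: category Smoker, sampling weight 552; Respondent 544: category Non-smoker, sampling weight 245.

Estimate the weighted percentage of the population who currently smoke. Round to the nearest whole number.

44

Sum of weights for 'Smoker' = 286 + 103 + 639 + 552 = 1580
Total weight = 286 + 103 + 616 + 414 + 479 + 639 + 242 + 552 + 245 = 3576
Weighted proportion = 1580 / 3576 = 0.44183445 → 44.183445%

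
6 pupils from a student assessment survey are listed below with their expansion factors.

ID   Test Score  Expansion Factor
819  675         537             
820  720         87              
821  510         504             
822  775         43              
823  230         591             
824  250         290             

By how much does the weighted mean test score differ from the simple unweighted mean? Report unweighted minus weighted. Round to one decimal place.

Unweighted sum = 675 + 720 + 510 + 775 + 230 + 250 = 3160
Unweighted mean = 3160 / 6 = 526.66667
Weighted sum = 675×537 + 720×87 + 510×504 + 775×43 + 230×591 + 250×290
  = 923910
Sum of weights = 537 + 87 + 504 + 43 + 591 + 290 = 2052
Weighted mean = 923910 / 2052 = 450.24854
Difference (unweighted minus weighted) = 76.418129

76.4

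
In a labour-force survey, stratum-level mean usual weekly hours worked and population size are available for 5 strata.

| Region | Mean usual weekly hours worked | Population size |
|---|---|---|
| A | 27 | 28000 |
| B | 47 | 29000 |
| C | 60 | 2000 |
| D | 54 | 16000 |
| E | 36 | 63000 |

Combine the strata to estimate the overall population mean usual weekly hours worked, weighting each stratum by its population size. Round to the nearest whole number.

Σ Nₕ·x̄ₕ = 27×28000 + 47×29000 + 60×2000 + 54×16000 + 36×63000
  = 756000 + 1363000 + 120000 + 864000 + 2268000 = 5371000
Σ Nₕ = 28000 + 29000 + 2000 + 16000 + 63000 = 138000
Overall mean = 5371000 / 138000 = 38.92029

39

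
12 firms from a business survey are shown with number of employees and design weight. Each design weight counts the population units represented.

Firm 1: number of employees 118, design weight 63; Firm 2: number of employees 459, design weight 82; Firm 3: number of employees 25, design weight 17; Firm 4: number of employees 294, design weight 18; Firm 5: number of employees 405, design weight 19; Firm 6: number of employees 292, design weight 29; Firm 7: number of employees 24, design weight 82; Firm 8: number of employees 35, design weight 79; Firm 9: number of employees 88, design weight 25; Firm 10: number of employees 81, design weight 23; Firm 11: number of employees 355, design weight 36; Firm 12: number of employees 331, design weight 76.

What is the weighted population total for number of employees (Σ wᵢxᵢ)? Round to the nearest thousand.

114000

Weighted total = 118×63 + 459×82 + 25×17 + 294×18 + 405×19 + 292×29 + 24×82 + 35×79 + 88×25 + 81×23 + 355×36 + 331×76
  = 7434 + 37638 + 425 + 5292 + 7695 + 8468 + 1968 + 2765 + 2200 + 1863 + 12780 + 25156 = 113684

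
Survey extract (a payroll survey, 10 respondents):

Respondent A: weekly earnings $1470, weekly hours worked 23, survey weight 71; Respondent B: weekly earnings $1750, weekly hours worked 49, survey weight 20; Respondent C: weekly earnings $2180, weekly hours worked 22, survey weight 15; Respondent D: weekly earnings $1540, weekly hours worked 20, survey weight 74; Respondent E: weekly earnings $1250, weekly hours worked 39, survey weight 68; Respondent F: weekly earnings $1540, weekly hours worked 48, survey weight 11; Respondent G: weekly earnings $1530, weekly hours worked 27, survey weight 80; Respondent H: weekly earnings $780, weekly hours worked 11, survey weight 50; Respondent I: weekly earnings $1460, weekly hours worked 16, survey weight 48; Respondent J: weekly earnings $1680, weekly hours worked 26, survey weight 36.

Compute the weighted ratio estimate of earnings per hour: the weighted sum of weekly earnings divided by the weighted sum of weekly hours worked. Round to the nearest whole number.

57

Σ wᵢ·y = 679930
Σ wᵢ·x = 23×71 + 49×20 + 22×15 + 20×74 + 39×68 + 48×11 + 27×80 + 11×50 + 16×48 + 26×36
  = 1633 + 980 + 330 + 1480 + 2652 + 528 + 2160 + 550 + 768 + 936 = 12017
Ratio = 679930 / 12017 = 56.580677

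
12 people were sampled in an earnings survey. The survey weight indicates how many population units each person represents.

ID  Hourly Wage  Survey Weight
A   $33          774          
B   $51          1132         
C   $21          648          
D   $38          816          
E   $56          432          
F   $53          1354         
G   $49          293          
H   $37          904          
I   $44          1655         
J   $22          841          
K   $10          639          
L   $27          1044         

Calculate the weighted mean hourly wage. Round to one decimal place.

Weighted sum = 33×774 + 51×1132 + 21×648 + 38×816 + 56×432 + 53×1354 + 49×293 + 37×904 + 44×1655 + 22×841 + 10×639 + 27×1044
  = 25542 + 57732 + 13608 + 31008 + 24192 + 71762 + 14357 + 33448 + 72820 + 18502 + 6390 + 28188 = 397549
Sum of weights = 774 + 1132 + 648 + 816 + 432 + 1354 + 293 + 904 + 1655 + 841 + 639 + 1044 = 10532
Weighted mean = 397549 / 10532 = 37.746772

37.7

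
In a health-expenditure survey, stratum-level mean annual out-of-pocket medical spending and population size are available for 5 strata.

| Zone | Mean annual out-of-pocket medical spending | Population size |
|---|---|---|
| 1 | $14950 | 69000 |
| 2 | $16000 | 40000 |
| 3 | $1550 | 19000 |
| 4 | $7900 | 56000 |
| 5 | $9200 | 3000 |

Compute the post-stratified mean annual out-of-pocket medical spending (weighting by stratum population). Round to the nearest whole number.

11610

Σ Nₕ·x̄ₕ = 14950×69000 + 16000×40000 + 1550×19000 + 7900×56000 + 9200×3000
  = 1031550000 + 640000000 + 29450000 + 442400000 + 27600000 = 2171000000
Σ Nₕ = 69000 + 40000 + 19000 + 56000 + 3000 = 187000
Overall mean = 2171000000 / 187000 = 11609.626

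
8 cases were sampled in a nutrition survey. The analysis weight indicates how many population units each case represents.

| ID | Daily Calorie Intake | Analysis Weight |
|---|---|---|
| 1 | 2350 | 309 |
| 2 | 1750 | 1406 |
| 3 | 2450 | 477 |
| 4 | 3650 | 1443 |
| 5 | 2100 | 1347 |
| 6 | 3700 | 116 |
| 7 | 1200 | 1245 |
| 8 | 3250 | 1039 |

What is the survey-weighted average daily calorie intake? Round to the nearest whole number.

Weighted sum = 2350×309 + 1750×1406 + 2450×477 + 3650×1443 + 2100×1347 + 3700×116 + 1200×1245 + 3250×1039
  = 726150 + 2460500 + 1168650 + 5266950 + 2828700 + 429200 + 1494000 + 3376750 = 17750900
Sum of weights = 7382
Weighted mean = 17750900 / 7382 = 2404.6193

2405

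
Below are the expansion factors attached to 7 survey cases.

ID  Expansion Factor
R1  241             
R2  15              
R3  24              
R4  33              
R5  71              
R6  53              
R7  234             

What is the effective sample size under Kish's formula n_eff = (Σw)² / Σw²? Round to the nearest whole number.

4

Σ wᵢ = 241 + 15 + 24 + 33 + 71 + 53 + 234 = 671
Σ wᵢ² = 58081 + 225 + 576 + 1089 + 5041 + 2809 + 54756 = 122577
n_eff = 671² / 122577 = 450241 / 122577 = 3.6731279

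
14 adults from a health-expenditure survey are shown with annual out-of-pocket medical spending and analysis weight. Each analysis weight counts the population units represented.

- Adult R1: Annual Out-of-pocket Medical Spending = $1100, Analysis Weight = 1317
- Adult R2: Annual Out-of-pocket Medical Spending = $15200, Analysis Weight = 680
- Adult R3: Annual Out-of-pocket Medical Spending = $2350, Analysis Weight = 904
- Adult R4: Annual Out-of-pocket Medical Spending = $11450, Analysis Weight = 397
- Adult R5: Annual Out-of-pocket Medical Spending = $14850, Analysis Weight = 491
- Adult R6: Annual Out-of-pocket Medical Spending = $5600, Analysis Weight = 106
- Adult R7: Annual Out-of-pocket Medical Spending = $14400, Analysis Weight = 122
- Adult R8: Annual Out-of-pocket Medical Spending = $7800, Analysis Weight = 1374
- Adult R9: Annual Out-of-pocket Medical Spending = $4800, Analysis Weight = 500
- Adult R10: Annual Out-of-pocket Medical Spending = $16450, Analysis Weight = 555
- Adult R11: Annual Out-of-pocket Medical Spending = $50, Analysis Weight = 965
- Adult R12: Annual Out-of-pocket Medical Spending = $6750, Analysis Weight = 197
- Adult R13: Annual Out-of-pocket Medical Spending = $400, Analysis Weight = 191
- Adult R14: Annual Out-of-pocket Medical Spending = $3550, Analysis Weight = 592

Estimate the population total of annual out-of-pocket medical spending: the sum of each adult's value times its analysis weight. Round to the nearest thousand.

Weighted total = 53899450

53899000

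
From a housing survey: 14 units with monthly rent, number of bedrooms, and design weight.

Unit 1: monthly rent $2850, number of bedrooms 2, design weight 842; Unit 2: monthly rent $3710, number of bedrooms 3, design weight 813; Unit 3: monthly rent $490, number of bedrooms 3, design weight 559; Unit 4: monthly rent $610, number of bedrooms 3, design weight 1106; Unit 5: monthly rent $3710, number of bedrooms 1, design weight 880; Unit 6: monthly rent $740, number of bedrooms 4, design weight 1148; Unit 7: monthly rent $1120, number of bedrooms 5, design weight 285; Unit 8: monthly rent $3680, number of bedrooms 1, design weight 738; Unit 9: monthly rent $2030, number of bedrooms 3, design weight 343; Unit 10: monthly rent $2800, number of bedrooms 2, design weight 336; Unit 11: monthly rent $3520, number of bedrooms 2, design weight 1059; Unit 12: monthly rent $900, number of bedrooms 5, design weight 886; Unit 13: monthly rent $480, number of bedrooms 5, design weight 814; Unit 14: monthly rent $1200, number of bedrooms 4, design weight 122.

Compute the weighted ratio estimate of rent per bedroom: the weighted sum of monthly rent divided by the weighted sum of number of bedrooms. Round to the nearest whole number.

Σ wᵢ·y = 20213150
Σ wᵢ·x = 29560
Ratio = 20213150 / 29560 = 683.80074

684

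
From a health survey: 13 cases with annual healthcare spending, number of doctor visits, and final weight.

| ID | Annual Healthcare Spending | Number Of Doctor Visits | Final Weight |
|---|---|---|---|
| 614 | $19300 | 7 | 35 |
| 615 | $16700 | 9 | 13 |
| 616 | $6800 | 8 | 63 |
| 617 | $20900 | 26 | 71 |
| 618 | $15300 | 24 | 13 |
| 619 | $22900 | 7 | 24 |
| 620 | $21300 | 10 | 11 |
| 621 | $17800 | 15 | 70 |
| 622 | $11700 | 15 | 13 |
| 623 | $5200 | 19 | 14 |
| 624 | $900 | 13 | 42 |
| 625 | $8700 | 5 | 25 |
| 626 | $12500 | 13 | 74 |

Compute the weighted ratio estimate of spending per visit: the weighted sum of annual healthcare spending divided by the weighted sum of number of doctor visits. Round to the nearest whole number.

Σ wᵢ·y = 6438900
Σ wᵢ·x = 6446
Ratio = 6438900 / 6446 = 998.89854

999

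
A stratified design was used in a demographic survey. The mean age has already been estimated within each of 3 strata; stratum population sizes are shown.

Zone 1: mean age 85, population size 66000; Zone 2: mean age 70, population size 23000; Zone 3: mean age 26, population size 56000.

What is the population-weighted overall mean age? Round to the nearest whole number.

Σ Nₕ·x̄ₕ = 85×66000 + 70×23000 + 26×56000
  = 5610000 + 1610000 + 1456000 = 8676000
Σ Nₕ = 66000 + 23000 + 56000 = 145000
Overall mean = 8676000 / 145000 = 59.834483

60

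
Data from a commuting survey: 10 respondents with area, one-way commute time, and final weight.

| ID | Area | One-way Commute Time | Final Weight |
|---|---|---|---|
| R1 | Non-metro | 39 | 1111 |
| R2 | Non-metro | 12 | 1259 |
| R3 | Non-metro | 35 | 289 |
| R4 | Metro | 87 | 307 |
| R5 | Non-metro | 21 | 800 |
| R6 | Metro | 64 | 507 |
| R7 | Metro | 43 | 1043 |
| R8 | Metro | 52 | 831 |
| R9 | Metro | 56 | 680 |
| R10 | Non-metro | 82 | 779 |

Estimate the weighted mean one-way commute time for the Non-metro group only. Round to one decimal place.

Non-metro rows: R1, R2, R3, R5, R10
Weighted sum = 39×1111 + 12×1259 + 35×289 + 21×800 + 82×779
  = 43329 + 15108 + 10115 + 16800 + 63878 = 149230
Sum of weights = 1111 + 1259 + 289 + 800 + 779 = 4238
Weighted mean = 149230 / 4238 = 35.212364

35.2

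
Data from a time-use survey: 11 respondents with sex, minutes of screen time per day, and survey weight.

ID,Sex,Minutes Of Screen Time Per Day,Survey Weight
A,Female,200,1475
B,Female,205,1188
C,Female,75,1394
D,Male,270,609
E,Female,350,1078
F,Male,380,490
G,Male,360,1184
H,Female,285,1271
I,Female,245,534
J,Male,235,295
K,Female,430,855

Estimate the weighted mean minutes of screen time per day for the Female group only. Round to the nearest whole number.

Female rows: A, B, C, E, H, I, K
Weighted sum = 200×1475 + 205×1188 + 75×1394 + 350×1078 + 285×1271 + 245×534 + 430×855
  = 1881105
Sum of weights = 1475 + 1188 + 1394 + 1078 + 1271 + 534 + 855 = 7795
Weighted mean = 1881105 / 7795 = 241.322

241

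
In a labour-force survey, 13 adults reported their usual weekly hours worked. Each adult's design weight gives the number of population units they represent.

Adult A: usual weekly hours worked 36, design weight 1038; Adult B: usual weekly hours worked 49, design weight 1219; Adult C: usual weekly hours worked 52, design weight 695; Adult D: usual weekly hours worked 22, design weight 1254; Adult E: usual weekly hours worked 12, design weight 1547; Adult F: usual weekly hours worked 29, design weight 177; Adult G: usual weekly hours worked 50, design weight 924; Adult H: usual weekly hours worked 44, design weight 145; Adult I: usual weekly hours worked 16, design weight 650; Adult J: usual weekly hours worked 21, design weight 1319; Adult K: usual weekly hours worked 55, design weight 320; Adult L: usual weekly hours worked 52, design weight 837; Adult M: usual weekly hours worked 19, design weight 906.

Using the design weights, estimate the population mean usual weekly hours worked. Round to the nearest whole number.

32

Weighted sum = 353541
Sum of weights = 11031
Weighted mean = 353541 / 11031 = 32.049769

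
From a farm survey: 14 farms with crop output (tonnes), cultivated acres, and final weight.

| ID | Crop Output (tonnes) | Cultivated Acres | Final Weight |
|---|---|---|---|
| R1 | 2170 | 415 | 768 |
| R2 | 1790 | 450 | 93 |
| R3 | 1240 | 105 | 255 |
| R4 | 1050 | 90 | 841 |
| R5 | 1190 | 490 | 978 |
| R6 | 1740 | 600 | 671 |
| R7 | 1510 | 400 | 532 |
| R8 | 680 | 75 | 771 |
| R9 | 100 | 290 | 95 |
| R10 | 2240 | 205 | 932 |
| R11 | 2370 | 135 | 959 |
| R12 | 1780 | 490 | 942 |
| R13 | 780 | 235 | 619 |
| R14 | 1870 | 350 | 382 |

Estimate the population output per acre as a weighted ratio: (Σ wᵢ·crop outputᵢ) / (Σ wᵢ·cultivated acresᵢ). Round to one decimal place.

5.2

Σ wᵢ·y = 13935170
Σ wᵢ·x = 2704300
Ratio = 13935170 / 2704300 = 5.1529675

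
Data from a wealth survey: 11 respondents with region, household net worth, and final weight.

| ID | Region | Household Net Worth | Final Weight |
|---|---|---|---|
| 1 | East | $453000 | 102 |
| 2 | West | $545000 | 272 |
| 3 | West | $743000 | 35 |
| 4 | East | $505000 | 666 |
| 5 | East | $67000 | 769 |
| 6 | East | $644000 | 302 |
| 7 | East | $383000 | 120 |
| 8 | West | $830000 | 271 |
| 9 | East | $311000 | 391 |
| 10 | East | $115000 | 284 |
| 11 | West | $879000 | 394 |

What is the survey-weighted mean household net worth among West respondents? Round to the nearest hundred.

West rows: 2, 3, 8, 11
Weighted sum = 545000×272 + 743000×35 + 830000×271 + 879000×394
  = 148240000 + 26005000 + 224930000 + 346326000 = 745501000
Sum of weights = 272 + 35 + 271 + 394 = 972
Weighted mean = 745501000 / 972 = 766976.34

767000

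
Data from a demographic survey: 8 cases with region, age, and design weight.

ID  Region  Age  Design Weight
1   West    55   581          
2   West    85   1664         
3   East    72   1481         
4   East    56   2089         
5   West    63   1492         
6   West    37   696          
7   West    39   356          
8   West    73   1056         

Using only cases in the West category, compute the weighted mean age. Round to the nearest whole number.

66

West rows: 1, 2, 5, 6, 7, 8
Weighted sum = 55×581 + 85×1664 + 63×1492 + 37×696 + 39×356 + 73×1056
  = 31955 + 141440 + 93996 + 25752 + 13884 + 77088 = 384115
Sum of weights = 581 + 1664 + 1492 + 696 + 356 + 1056 = 5845
Weighted mean = 384115 / 5845 = 65.716852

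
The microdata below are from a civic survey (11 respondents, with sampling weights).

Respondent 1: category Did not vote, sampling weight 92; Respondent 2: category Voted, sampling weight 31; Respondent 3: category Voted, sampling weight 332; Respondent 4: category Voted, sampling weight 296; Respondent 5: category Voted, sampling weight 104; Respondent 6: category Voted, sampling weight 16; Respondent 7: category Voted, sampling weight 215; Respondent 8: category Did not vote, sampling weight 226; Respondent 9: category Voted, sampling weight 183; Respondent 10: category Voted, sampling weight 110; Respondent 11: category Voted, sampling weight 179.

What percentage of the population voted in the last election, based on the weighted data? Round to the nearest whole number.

Sum of weights for 'Voted' = 31 + 332 + 296 + 104 + 16 + 215 + 183 + 110 + 179 = 1466
Total weight = 92 + 31 + 332 + 296 + 104 + 16 + 215 + 226 + 183 + 110 + 179 = 1784
Weighted proportion = 1466 / 1784 = 0.82174888 → 82.174888%

82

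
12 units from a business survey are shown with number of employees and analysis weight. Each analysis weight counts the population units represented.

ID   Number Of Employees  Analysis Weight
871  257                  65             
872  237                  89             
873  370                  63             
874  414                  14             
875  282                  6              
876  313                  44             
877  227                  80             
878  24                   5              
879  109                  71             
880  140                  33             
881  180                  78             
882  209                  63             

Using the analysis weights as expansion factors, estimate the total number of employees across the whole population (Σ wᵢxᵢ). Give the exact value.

Weighted total = 140214

140214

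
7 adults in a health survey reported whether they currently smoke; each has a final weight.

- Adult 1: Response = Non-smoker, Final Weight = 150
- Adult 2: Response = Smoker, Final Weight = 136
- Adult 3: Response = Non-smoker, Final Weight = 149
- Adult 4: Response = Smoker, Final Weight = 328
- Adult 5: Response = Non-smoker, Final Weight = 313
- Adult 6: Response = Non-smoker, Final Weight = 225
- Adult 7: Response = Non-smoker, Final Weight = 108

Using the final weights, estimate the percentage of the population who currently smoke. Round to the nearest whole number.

33

Sum of weights for 'Smoker' = 136 + 328 = 464
Total weight = 150 + 136 + 149 + 328 + 313 + 225 + 108 = 1409
Weighted proportion = 464 / 1409 = 0.32931157 → 32.931157%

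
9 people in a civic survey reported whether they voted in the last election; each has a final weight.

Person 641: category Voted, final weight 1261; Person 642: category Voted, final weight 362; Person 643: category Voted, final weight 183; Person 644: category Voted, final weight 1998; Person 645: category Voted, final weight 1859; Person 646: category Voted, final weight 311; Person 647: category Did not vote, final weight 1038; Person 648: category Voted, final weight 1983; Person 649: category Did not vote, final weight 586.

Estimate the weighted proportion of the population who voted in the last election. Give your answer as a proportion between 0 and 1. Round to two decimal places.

Sum of weights for 'Voted' = 1261 + 362 + 183 + 1998 + 1859 + 311 + 1983 = 7957
Total weight = 1261 + 362 + 183 + 1998 + 1859 + 311 + 1038 + 1983 + 586 = 9581
Weighted proportion = 7957 / 9581 = 0.83049786

0.83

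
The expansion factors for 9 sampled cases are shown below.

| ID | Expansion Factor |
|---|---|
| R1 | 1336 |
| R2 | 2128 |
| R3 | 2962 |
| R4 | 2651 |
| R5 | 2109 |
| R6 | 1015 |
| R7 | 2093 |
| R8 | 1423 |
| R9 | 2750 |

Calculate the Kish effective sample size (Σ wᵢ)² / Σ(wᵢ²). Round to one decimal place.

Σ wᵢ = 1336 + 2128 + 2962 + 2651 + 2109 + 1015 + 2093 + 1423 + 2750 = 18467
Σ wᵢ² = 1784896 + 4528384 + 8773444 + 7027801 + 4447881 + 1030225 + 4380649 + 2024929 + 7562500 = 41560709
n_eff = 18467² / 41560709 = 341030089 / 41560709 = 8.2055888

8.2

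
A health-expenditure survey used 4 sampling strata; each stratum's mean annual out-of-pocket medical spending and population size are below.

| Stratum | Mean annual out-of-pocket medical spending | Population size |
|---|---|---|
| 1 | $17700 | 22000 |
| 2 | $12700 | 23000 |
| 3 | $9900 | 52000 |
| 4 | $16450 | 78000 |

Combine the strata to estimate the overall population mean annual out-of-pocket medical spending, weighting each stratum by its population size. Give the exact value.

14168

Σ Nₕ·x̄ₕ = 17700×22000 + 12700×23000 + 9900×52000 + 16450×78000
  = 389400000 + 292100000 + 514800000 + 1283100000 = 2479400000
Σ Nₕ = 22000 + 23000 + 52000 + 78000 = 175000
Overall mean = 2479400000 / 175000 = 14168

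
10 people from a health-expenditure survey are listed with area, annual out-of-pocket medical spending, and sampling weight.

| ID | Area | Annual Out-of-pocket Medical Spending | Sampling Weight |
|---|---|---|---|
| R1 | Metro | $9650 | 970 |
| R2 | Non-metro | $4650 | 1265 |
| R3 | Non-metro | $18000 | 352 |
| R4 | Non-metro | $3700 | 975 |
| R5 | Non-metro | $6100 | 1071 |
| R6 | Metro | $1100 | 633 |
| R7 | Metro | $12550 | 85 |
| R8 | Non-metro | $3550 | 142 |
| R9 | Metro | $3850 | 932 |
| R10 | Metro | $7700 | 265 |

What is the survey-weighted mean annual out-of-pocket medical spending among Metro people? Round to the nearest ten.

5810

Metro rows: R1, R6, R7, R9, R10
Weighted sum = 16752250
Sum of weights = 970 + 633 + 85 + 932 + 265 = 2885
Weighted mean = 16752250 / 2885 = 5806.6724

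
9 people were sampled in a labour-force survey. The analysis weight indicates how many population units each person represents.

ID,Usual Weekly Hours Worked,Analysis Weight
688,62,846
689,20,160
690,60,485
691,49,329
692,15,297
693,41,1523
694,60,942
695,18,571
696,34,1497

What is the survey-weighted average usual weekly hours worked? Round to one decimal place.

42.9

Weighted sum = 62×846 + 20×160 + 60×485 + 49×329 + 15×297 + 41×1523 + 60×942 + 18×571 + 34×1497
  = 52452 + 3200 + 29100 + 16121 + 4455 + 62443 + 56520 + 10278 + 50898 = 285467
Sum of weights = 846 + 160 + 485 + 329 + 297 + 1523 + 942 + 571 + 1497 = 6650
Weighted mean = 285467 / 6650 = 42.927368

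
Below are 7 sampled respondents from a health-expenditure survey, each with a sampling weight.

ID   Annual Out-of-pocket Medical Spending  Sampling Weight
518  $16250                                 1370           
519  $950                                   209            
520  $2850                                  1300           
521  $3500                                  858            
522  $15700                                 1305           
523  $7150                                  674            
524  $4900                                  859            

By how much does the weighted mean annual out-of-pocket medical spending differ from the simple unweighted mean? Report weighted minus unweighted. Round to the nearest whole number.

Unweighted sum = 16250 + 950 + 2850 + 3500 + 15700 + 7150 + 4900 = 51300
Unweighted mean = 51300 / 7 = 7328.5714
Weighted sum = 16250×1370 + 950×209 + 2850×1300 + 3500×858 + 15700×1305 + 7150×674 + 4900×859
  = 58685750
Sum of weights = 1370 + 209 + 1300 + 858 + 1305 + 674 + 859 = 6575
Weighted mean = 58685750 / 6575 = 8925.5894
Difference (weighted minus unweighted) = 1597.0179

1597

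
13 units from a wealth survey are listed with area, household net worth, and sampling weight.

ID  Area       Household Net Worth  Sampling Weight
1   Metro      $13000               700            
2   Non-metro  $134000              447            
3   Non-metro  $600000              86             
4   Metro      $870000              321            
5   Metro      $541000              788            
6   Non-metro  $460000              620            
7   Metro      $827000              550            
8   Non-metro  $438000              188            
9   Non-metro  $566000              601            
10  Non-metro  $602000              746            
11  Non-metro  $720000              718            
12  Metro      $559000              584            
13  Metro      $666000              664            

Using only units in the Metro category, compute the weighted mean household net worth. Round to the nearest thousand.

Metro rows: 1, 4, 5, 7, 12, 13
Weighted sum = 13000×700 + 870000×321 + 541000×788 + 827000×550 + 559000×584 + 666000×664
  = 9100000 + 279270000 + 426308000 + 454850000 + 326456000 + 442224000 = 1938208000
Sum of weights = 700 + 321 + 788 + 550 + 584 + 664 = 3607
Weighted mean = 1938208000 / 3607 = 537346.27

537000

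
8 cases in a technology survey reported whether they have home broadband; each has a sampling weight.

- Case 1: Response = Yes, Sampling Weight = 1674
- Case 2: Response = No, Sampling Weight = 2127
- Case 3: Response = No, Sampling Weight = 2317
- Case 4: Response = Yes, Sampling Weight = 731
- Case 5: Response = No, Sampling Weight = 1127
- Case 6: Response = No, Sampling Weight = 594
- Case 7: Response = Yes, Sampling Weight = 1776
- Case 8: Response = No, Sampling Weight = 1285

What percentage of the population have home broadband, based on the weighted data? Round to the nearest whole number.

Sum of weights for 'Yes' = 1674 + 731 + 1776 = 4181
Total weight = 1674 + 2127 + 2317 + 731 + 1127 + 594 + 1776 + 1285 = 11631
Weighted proportion = 4181 / 11631 = 0.35947038 → 35.947038%

36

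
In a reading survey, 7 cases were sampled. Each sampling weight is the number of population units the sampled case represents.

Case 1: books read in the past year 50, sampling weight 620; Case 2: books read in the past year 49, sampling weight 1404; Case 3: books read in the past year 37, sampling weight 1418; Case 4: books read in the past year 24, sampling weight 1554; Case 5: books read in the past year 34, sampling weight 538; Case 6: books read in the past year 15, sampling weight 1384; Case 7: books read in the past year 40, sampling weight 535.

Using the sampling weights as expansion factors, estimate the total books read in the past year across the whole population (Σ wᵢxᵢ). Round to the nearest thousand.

250000

Weighted total = 250010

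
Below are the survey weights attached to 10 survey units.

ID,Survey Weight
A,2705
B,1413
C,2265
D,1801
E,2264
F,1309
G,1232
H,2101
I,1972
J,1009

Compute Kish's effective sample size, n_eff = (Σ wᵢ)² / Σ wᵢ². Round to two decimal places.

9.23

Σ wᵢ = 2705 + 1413 + 2265 + 1801 + 2264 + 1309 + 1232 + 2101 + 1972 + 1009 = 18071
Σ wᵢ² = 7317025 + 1996569 + 5130225 + 3243601 + 5125696 + 1713481 + 1517824 + 4414201 + 3888784 + 1018081 = 35365487
n_eff = 18071² / 35365487 = 326561041 / 35365487 = 9.2338907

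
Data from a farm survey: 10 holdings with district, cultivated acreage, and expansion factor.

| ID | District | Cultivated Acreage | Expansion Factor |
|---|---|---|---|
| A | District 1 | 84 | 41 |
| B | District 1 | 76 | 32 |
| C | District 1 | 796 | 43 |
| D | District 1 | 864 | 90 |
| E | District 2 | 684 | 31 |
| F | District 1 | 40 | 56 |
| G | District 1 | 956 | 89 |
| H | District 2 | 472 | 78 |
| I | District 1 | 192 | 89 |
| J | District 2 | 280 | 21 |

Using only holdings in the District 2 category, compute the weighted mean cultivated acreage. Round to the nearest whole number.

492

District 2 rows: E, H, J
Weighted sum = 684×31 + 472×78 + 280×21
  = 63900
Sum of weights = 31 + 78 + 21 = 130
Weighted mean = 63900 / 130 = 491.53846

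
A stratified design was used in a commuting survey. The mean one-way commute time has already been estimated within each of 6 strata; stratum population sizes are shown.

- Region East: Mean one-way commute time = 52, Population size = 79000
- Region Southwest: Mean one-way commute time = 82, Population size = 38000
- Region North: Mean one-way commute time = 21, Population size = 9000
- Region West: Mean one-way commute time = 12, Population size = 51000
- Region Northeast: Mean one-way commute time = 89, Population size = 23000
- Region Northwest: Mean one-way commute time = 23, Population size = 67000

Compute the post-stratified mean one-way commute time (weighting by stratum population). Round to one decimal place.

Σ Nₕ·x̄ₕ = 11613000
Σ Nₕ = 79000 + 38000 + 9000 + 51000 + 23000 + 67000 = 267000
Overall mean = 11613000 / 267000 = 43.494382

43.5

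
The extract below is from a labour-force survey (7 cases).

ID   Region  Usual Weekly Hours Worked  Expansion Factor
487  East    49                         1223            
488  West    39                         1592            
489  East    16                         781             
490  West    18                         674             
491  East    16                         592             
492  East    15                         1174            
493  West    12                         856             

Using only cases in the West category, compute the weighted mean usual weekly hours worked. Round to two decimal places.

27.06

West rows: 488, 490, 493
Weighted sum = 39×1592 + 18×674 + 12×856
  = 62088 + 12132 + 10272 = 84492
Sum of weights = 1592 + 674 + 856 = 3122
Weighted mean = 84492 / 3122 = 27.063421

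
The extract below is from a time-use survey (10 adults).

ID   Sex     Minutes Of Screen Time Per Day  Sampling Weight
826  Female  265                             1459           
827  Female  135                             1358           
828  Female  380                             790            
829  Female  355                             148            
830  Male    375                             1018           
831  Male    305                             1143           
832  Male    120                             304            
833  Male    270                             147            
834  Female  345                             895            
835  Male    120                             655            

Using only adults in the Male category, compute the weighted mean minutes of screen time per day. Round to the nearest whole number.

Male rows: 830, 831, 832, 833, 835
Weighted sum = 375×1018 + 305×1143 + 120×304 + 270×147 + 120×655
  = 885135
Sum of weights = 1018 + 1143 + 304 + 147 + 655 = 3267
Weighted mean = 885135 / 3267 = 270.93205

271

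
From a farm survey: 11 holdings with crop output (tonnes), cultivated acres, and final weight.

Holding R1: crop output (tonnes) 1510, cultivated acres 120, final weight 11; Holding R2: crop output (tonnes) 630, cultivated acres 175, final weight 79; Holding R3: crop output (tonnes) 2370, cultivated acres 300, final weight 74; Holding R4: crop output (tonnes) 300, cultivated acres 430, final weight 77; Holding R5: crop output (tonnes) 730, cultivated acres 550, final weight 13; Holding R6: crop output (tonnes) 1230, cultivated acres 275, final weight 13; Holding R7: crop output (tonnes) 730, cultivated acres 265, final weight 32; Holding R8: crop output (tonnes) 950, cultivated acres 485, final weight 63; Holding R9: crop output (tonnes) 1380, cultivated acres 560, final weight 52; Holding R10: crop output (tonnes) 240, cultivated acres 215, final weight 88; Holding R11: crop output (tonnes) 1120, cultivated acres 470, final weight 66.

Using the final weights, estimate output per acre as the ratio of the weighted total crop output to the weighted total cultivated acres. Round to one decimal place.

2.7

Σ wᵢ·y = 1510×11 + 630×79 + 2370×74 + 300×77 + 730×13 + 1230×13 + 730×32 + 950×63 + 1380×52 + 240×88 + 1120×66
  = 16610 + 49770 + 175380 + 23100 + 9490 + 15990 + 23360 + 59850 + 71760 + 21120 + 73920 = 540350
Σ wᵢ·x = 120×11 + 175×79 + 300×74 + 430×77 + 550×13 + 275×13 + 265×32 + 485×63 + 560×52 + 215×88 + 470×66
  = 199275
Ratio = 540350 / 199275 = 2.7115795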